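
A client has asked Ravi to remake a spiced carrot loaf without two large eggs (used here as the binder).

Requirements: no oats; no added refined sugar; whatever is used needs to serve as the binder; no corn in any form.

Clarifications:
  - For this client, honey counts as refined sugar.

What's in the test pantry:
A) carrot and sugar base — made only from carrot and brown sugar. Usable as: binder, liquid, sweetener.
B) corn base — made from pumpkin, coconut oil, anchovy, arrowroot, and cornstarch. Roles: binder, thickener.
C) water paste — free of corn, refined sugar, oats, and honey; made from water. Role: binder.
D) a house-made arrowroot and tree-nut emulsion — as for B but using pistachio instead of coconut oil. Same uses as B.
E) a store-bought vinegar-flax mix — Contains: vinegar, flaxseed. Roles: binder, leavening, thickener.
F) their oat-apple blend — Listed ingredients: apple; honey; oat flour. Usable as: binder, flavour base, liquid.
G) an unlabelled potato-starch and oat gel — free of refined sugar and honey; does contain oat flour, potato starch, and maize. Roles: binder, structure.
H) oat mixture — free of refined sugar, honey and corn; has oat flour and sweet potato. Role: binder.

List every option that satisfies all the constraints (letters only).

A: has brown sugar, so not no-added-sugar — reject
B: has cornstarch, so not corn-free — out
C: works as a binder, no oats, no-added-sugar — keep
D: has cornstarch, so not corn-free — no
E: only flaxseed and vinegar; none excluded — keep
F: has honey, so not no-added-sugar; has oat flour, so not oat-free — out
G: has maize, so not corn-free; has oat flour, so not oat-free — out
H: has oat flour, so not oat-free — out

C, E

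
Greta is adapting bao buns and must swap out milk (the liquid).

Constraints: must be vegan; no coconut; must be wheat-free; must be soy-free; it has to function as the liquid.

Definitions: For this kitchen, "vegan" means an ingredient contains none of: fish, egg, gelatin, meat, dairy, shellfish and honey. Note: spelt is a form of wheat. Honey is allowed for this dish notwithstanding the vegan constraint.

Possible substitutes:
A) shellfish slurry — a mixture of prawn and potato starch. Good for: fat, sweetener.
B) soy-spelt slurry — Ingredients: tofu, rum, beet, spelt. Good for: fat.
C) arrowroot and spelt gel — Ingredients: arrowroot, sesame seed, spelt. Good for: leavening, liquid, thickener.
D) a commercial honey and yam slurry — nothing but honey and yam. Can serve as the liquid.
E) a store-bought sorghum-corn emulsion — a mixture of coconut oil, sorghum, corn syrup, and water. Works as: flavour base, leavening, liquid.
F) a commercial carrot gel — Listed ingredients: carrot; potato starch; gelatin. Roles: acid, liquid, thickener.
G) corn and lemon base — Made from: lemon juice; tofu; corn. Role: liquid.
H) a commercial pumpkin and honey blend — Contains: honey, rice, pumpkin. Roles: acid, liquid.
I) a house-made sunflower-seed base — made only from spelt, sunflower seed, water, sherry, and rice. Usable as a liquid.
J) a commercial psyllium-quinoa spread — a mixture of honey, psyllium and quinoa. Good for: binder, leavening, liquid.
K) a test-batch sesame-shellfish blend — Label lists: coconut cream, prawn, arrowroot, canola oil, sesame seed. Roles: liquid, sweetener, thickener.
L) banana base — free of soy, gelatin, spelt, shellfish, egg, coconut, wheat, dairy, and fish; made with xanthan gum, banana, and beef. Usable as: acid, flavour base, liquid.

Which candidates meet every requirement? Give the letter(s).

A: not usable as a liquid; has prawn, so not vegan — reject
B: not usable as a liquid; has tofu, so not soy-free (and 1 more) — no
C: has spelt, so not wheat-free — out
D: honey is permitted under the vegan carve-out; nothing else excluded — OK
E: has coconut oil, so not coconut-free — out
F: has gelatin, so not vegan — out
G: has tofu, so not soy-free — out
H: honey is permitted under the vegan carve-out; nothing else excluded — OK
I: has spelt, so not wheat-free — out
J: honey is permitted under the vegan carve-out; nothing else excluded — OK
K: has prawn, so not vegan; has coconut cream, so not coconut-free — out
L: has beef, so not vegan — no

D, H, J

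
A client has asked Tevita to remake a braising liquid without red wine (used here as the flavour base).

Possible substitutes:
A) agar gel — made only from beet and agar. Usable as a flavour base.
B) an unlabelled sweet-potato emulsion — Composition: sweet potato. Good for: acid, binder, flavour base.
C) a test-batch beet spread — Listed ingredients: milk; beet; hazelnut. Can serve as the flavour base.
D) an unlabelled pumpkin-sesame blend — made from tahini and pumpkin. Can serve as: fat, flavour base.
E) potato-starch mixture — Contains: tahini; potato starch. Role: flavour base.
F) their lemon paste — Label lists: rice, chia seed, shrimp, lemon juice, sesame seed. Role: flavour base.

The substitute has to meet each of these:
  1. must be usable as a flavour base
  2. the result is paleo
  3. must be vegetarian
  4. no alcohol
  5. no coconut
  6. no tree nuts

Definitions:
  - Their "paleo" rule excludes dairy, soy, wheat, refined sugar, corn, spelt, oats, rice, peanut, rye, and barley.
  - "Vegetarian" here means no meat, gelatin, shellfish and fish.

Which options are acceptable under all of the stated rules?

A, B, D, E

A: works as a flavour base, no tree nuts, paleo — OK
B: nothing on the exclusion list — OK
C: has milk, so not paleo; has hazelnut, so not tree-nut-free — no
D: nothing on the exclusion list — OK
E: all constraints satisfied — keep
F: has rice, so not paleo; has shrimp, so not vegetarian — out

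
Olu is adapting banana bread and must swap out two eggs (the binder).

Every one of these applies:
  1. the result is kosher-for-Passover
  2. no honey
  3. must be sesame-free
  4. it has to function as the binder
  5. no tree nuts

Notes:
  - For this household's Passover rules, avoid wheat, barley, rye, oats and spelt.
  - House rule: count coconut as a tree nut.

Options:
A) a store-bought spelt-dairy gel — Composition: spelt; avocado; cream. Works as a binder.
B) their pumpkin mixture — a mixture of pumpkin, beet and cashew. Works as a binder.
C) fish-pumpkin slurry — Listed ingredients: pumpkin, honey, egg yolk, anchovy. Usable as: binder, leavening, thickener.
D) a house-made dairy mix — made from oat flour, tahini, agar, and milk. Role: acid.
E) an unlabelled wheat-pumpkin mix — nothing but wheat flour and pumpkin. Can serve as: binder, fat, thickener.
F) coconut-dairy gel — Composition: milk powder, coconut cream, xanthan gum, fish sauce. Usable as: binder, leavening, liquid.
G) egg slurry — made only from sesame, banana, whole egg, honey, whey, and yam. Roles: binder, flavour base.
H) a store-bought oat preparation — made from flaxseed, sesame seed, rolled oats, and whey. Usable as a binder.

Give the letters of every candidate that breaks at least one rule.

A, B, C, D, E, F, G, H

A: has spelt, so not kosher-for-Passover — reject
B: has cashew, so not tree-nut-free — no
C: has honey, so not honey-free — out
D: not usable as a binder; has oat flour, so not kosher-for-Passover (and 1 more) — no
E: has wheat flour, so not kosher-for-Passover — reject
F: has coconut cream, so not tree-nut-free — out
G: has honey, so not honey-free; has sesame, so not sesame-free — no
H: has rolled oats, so not kosher-for-Passover; has sesame seed, so not sesame-free — reject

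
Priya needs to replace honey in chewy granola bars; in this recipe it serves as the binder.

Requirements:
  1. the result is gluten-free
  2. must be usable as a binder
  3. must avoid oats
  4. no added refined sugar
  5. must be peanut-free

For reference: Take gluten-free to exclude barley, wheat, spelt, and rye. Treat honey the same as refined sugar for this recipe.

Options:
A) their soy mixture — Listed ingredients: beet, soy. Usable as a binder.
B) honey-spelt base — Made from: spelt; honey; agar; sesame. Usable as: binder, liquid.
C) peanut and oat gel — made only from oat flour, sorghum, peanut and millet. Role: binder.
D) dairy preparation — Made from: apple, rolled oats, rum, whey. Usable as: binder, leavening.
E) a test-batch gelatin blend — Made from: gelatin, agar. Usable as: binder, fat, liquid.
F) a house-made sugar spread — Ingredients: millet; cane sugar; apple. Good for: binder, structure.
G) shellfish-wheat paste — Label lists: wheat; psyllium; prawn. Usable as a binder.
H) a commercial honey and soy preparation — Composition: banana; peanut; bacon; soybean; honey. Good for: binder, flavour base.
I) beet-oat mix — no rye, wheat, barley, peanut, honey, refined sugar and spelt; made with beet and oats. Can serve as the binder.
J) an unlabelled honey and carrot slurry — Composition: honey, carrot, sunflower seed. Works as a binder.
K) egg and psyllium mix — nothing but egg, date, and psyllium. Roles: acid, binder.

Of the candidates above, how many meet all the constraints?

A: only soy and beet; none excluded — OK
B: has spelt, so not gluten-free; has honey, so not no-added-sugar — no
C: has peanut, so not peanut-free; has oat flour, so not oat-free — reject
D: has rolled oats, so not oat-free — no
E: works as a binder, no oats, gluten-free — valid
F: has cane sugar, so not no-added-sugar — no
G: has wheat, so not gluten-free — no
H: has peanut, so not peanut-free; has honey, so not no-added-sugar — no
I: has oats, so not oat-free — reject
J: has honey, so not no-added-sugar — reject
K: no oats, no peanut — valid

3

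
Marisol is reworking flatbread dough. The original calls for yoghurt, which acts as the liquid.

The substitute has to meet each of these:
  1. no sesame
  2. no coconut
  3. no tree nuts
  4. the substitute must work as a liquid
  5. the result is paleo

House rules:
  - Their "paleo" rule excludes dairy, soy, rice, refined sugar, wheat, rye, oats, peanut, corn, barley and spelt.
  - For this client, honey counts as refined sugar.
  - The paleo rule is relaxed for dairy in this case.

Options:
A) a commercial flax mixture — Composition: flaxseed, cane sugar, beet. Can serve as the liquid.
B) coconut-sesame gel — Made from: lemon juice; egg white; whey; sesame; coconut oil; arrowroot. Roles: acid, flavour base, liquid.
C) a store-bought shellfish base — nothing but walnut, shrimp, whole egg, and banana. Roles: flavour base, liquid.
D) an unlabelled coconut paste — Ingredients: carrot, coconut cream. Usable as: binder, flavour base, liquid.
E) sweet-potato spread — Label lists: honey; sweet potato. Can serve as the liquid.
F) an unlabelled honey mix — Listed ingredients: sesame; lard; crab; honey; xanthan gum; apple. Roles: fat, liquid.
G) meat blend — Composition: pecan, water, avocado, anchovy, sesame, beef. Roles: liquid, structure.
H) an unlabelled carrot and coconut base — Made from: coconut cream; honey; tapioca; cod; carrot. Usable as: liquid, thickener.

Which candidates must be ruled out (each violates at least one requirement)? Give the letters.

A: has cane sugar, so not paleo — reject
B: has sesame, so not sesame-free; has coconut oil, so not coconut-free — no
C: has walnut, so not tree-nut-free — reject
D: has coconut cream, so not coconut-free — reject
E: has honey, so not paleo — no
F: has honey, so not paleo; has sesame, so not sesame-free — no
G: has sesame, so not sesame-free; has pecan, so not tree-nut-free — no
H: has honey, so not paleo; has coconut cream, so not coconut-free — reject

A, B, C, D, E, F, G, H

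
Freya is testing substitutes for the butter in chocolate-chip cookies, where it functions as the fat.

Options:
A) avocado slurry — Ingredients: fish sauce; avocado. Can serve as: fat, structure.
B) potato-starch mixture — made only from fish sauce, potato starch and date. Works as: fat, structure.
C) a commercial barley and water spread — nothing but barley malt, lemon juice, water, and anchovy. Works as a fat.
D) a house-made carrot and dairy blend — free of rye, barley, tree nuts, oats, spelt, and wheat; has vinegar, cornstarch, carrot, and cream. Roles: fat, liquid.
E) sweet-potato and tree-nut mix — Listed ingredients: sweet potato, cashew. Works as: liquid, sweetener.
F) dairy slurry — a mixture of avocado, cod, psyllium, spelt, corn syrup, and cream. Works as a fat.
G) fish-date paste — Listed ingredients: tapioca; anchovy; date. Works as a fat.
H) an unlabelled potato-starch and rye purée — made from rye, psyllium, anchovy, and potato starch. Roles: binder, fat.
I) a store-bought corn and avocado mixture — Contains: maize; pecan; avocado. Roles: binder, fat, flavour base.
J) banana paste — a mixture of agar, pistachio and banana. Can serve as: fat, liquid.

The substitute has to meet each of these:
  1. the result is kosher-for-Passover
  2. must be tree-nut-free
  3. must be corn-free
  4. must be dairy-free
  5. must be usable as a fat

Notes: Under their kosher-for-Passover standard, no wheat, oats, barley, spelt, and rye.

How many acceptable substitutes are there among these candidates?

A: every rule checks out — valid
B: works as a fat, no corn, no dairy — keep
C: has barley malt, so not kosher-for-Passover — out
D: has cornstarch, so not corn-free; has cream, so not dairy-free — no
E: not usable as a fat; has cashew, so not tree-nut-free — no
F: has spelt, so not kosher-for-Passover; has corn syrup, so not corn-free (and 1 more) — no
G: only anchovy, date, and tapioca; none excluded — keep
H: has rye, so not kosher-for-Passover — out
I: has maize, so not corn-free; has pecan, so not tree-nut-free — no
J: has pistachio, so not tree-nut-free — reject

3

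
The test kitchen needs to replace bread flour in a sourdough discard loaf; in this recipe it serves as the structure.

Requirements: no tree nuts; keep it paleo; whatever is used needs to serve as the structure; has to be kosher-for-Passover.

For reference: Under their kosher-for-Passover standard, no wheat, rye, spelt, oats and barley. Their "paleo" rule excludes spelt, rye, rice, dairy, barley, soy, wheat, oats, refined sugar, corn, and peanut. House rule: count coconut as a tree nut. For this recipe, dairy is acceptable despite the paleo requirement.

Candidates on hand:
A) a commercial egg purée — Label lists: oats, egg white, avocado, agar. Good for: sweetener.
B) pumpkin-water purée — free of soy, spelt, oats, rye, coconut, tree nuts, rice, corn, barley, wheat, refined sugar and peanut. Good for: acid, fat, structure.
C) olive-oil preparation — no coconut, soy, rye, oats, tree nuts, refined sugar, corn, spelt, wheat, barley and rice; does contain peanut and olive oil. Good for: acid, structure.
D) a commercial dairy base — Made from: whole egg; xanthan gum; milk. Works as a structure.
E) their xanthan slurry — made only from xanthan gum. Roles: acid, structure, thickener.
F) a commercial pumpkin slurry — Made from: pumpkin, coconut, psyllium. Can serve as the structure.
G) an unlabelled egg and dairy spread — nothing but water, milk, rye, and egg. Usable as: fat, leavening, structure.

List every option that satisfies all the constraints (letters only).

A: not usable as a structure; has oats, so not kosher-for-Passover (and 1 more) — reject
B: works as a structure, kosher-for-Passover, tree-nut-free — keep
C: has peanut, so not paleo — reject
D: dairy is permitted under the paleo carve-out; nothing else excluded — keep
E: only xanthan gum; none excluded — keep
F: has coconut, so not tree-nut-free — no
G: has rye, so not kosher-for-Passover; has rye, so not paleo — out

B, D, E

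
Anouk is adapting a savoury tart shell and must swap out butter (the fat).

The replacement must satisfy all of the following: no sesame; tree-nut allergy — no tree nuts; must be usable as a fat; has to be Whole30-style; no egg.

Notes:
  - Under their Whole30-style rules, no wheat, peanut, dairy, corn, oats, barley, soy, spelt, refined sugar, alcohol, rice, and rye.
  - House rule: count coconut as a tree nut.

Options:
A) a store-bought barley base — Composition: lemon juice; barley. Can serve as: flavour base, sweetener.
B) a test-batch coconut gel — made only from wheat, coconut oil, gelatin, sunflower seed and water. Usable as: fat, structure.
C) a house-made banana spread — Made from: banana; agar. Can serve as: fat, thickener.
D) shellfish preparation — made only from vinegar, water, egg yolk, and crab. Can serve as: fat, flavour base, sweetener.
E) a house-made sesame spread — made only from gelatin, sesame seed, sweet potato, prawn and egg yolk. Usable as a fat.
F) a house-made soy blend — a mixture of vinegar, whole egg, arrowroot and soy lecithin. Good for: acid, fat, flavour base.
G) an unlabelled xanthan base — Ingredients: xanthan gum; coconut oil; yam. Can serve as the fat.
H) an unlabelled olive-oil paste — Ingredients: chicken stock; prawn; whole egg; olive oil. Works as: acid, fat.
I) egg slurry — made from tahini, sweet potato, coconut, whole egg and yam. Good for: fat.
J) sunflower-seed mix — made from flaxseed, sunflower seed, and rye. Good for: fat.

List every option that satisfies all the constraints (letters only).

C

A: not usable as a fat; has barley, so not Whole30-style — out
B: has wheat, so not Whole30-style; has coconut oil, so not tree-nut-free — out
C: only agar and banana; none excluded — OK
D: has egg yolk, so not egg-free — reject
E: has egg yolk, so not egg-free; has sesame seed, so not sesame-free — out
F: has soy lecithin, so not Whole30-style; has whole egg, so not egg-free — no
G: has coconut oil, so not tree-nut-free — no
H: has whole egg, so not egg-free — no
I: has coconut, so not tree-nut-free; has whole egg, so not egg-free (and 1 more) — no
J: has rye, so not Whole30-style — out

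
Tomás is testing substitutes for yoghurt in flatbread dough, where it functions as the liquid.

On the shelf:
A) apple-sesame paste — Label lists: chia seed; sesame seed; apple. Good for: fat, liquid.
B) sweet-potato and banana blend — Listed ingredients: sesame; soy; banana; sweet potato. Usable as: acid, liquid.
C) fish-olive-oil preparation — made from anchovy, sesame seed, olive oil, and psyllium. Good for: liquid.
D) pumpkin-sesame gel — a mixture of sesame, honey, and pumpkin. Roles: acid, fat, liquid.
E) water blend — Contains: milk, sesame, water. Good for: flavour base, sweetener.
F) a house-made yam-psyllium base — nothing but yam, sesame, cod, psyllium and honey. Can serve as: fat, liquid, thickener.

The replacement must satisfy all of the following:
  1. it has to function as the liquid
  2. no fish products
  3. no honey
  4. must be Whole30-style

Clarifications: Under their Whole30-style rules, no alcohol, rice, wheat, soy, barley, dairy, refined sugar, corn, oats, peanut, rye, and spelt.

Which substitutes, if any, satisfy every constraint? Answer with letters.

A

A: Whole30-style, no fish — OK
B: has soy, so not Whole30-style — reject
C: has anchovy, so not fish-free — reject
D: has honey, so not honey-free — out
E: not usable as a liquid; has milk, so not Whole30-style — out
F: has cod, so not fish-free; has honey, so not honey-free — out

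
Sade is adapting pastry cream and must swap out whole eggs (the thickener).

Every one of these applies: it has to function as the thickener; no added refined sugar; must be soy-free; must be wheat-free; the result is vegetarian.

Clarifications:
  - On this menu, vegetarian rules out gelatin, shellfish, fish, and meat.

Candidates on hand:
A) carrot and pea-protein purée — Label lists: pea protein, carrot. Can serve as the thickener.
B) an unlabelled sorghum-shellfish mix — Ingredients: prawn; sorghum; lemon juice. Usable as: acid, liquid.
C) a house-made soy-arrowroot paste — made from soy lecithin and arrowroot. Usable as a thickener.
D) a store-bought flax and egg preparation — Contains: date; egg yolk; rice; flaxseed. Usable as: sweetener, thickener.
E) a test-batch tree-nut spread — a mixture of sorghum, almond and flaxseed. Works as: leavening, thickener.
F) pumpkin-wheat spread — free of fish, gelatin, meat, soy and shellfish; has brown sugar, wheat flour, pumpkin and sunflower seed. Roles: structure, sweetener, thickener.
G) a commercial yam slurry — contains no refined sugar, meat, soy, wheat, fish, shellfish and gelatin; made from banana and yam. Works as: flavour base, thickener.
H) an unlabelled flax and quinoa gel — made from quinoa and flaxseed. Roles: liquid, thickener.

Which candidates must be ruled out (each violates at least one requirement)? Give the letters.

A: vegetarian, no refined sugar — keep
B: not usable as a thickener; has prawn, so not vegetarian — out
C: has soy lecithin, so not soy-free — out
D: no soy, no refined sugar — keep
E: no soy, vegetarian — valid
F: has wheat flour, so not wheat-free; has brown sugar, so not no-added-sugar — out
G: works as a thickener, no wheat, vegetarian — OK
H: only quinoa and flaxseed; none excluded — valid

B, C, F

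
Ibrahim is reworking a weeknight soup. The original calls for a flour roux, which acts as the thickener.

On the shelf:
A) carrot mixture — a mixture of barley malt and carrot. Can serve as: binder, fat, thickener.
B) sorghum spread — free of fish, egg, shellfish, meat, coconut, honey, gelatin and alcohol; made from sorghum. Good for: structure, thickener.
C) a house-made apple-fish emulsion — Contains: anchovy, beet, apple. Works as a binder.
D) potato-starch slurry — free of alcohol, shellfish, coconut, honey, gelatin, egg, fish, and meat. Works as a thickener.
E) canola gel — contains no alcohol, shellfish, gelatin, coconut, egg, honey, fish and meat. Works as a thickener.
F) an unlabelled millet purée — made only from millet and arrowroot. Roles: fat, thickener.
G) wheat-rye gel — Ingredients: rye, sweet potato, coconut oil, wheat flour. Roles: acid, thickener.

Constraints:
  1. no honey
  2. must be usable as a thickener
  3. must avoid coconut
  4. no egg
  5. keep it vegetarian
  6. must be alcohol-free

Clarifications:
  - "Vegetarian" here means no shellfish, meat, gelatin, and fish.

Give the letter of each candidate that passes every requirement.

A: only barley malt and carrot; none excluded — keep
B: works as a thickener, no coconut, no alcohol — keep
C: not usable as a thickener; has anchovy, so not vegetarian — out
D: no coconut, no egg — keep
E: vegetarian, no coconut — OK
F: no egg, no coconut — keep
G: has coconut oil, so not coconut-free — out

A, B, D, E, F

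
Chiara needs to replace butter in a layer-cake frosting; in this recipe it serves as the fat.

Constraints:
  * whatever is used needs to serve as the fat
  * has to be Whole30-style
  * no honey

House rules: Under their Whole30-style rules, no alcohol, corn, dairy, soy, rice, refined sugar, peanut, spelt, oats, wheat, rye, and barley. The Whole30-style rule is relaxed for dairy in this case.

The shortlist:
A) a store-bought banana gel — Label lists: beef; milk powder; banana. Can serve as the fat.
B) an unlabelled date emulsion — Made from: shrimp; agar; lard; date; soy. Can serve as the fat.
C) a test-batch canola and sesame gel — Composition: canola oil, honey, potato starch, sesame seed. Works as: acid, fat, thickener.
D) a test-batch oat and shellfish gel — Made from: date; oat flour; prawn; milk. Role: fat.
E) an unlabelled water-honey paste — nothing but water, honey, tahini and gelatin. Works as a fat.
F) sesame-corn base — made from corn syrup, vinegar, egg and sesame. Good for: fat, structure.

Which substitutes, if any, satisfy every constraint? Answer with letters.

A: dairy is permitted under the Whole30-style carve-out; nothing else excluded — valid
B: has soy, so not Whole30-style — no
C: has honey, so not honey-free — out
D: has oat flour, so not Whole30-style — reject
E: has honey, so not honey-free — no
F: has corn syrup, so not Whole30-style — reject

A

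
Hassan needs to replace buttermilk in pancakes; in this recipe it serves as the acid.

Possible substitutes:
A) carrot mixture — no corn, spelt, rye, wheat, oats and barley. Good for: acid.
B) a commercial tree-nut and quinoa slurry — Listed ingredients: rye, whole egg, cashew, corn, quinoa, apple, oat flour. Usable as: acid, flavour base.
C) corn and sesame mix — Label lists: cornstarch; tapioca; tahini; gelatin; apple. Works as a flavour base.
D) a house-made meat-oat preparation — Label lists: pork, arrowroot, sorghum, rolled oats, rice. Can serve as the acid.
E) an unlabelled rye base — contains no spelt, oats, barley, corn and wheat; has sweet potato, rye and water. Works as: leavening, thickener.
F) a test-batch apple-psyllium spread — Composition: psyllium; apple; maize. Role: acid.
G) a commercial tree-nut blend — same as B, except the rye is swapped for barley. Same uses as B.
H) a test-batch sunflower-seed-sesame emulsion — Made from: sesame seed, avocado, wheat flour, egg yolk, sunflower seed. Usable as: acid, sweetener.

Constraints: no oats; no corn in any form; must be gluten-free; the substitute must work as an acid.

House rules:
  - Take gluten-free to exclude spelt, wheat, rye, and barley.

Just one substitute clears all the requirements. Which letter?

A

A: works as an acid, no corn, gluten-free — valid
B: has rye, so not gluten-free; has corn, so not corn-free (and 1 more) — out
C: not usable as an acid; has cornstarch, so not corn-free — no
D: has rolled oats, so not oat-free — reject
E: not usable as an acid; has rye, so not gluten-free — reject
F: has maize, so not corn-free — reject
G: has barley, so not gluten-free; has corn, so not corn-free (and 1 more) — reject
H: has wheat flour, so not gluten-free — no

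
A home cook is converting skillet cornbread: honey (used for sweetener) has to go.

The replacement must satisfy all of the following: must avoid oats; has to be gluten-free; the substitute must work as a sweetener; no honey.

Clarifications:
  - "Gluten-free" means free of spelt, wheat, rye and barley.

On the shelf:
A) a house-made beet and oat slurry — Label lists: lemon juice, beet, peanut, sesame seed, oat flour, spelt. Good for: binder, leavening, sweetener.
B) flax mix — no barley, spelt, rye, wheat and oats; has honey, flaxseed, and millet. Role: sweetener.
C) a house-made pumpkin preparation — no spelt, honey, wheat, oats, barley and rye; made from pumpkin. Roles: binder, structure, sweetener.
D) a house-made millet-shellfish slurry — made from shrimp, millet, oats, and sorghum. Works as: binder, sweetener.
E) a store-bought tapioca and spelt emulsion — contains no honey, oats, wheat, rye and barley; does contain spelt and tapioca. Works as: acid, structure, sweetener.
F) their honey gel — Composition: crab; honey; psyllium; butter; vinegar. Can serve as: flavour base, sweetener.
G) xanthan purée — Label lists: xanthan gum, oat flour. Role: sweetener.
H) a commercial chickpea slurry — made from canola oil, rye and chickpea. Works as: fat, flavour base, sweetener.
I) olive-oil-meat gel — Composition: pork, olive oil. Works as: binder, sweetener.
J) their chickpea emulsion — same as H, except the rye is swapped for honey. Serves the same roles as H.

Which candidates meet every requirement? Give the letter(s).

C, I

A: has spelt, so not gluten-free; has oat flour, so not oat-free — out
B: has honey, so not honey-free — out
C: all constraints satisfied — keep
D: has oats, so not oat-free — reject
E: has spelt, so not gluten-free — out
F: has honey, so not honey-free — out
G: has oat flour, so not oat-free — out
H: has rye, so not gluten-free — out
I: nothing on the exclusion list — keep
J: has honey, so not honey-free — out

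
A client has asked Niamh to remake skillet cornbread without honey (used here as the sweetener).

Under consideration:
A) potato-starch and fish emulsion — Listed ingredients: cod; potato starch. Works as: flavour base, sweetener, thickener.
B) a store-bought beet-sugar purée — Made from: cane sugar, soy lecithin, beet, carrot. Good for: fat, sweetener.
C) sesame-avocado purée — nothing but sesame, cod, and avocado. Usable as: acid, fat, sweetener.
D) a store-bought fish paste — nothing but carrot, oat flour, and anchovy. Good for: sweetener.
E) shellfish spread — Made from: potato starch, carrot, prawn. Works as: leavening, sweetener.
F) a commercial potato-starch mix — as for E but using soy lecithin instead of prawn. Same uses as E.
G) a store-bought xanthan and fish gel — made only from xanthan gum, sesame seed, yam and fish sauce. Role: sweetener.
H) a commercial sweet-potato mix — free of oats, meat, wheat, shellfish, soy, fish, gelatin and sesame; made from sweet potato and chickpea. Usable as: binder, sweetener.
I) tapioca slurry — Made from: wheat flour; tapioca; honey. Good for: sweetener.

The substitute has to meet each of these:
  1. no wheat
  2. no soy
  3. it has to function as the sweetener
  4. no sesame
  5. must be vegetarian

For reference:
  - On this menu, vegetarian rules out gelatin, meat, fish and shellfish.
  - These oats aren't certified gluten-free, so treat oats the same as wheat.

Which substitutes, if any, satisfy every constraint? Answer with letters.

H

A: has cod, so not vegetarian — reject
B: has soy lecithin, so not soy-free — out
C: has cod, so not vegetarian; has sesame, so not sesame-free — reject
D: has anchovy, so not vegetarian; has oat flour, so not wheat-free — out
E: has prawn, so not vegetarian — no
F: has soy lecithin, so not soy-free — reject
G: has fish sauce, so not vegetarian; has sesame seed, so not sesame-free — out
H: works as a sweetener, wheat-free, no sesame — keep
I: has wheat flour, so not wheat-free — no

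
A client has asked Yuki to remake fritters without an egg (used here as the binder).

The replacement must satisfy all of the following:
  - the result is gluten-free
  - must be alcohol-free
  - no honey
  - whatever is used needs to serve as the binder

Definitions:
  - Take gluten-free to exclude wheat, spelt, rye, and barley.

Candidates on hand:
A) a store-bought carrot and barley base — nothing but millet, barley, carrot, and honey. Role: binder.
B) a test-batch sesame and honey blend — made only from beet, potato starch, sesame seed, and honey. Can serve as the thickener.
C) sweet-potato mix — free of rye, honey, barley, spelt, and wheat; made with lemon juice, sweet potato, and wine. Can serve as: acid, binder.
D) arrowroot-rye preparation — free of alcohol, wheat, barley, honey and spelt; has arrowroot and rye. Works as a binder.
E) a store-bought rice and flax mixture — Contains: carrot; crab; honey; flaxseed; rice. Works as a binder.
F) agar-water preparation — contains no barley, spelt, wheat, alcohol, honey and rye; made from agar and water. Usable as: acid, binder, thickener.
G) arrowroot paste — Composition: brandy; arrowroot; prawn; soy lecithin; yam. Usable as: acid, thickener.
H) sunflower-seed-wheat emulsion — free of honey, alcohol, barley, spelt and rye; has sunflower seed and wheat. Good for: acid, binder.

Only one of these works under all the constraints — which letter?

A: has barley, so not gluten-free; has honey, so not honey-free — no
B: not usable as a binder; has honey, so not honey-free — no
C: has wine, so not alcohol-free — reject
D: has rye, so not gluten-free — reject
E: has honey, so not honey-free — out
F: works as a binder, no alcohol, gluten-free — valid
G: not usable as a binder; has brandy, so not alcohol-free — no
H: has wheat, so not gluten-free — no

F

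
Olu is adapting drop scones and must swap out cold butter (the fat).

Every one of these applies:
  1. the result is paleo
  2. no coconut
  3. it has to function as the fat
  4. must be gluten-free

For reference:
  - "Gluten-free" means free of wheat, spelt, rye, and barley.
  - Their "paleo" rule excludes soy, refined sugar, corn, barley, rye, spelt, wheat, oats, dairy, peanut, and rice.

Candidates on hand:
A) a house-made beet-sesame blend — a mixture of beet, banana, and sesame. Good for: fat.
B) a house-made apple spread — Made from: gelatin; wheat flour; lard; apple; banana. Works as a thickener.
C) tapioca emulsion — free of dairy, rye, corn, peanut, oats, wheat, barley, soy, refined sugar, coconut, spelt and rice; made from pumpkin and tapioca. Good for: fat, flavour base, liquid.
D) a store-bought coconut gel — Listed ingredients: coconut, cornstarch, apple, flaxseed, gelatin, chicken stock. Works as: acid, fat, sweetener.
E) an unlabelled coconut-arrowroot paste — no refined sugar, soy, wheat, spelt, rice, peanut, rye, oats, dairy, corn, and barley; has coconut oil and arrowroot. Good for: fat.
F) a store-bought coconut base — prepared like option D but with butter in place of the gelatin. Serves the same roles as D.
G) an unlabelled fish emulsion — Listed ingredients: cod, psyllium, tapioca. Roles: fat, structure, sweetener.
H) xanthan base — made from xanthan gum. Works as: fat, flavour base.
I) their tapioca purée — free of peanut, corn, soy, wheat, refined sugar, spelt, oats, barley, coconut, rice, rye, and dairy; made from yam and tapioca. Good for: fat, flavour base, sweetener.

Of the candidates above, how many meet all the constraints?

A: no coconut, paleo — keep
B: not usable as a fat; has wheat flour, so not gluten-free (and 1 more) — reject
C: works as a fat, paleo, gluten-free — keep
D: has cornstarch, so not paleo; has coconut, so not coconut-free — out
E: has coconut oil, so not coconut-free — out
F: has cornstarch, so not paleo; has coconut, so not coconut-free — reject
G: all constraints satisfied — valid
H: only xanthan gum; none excluded — keep
I: every rule checks out — valid

5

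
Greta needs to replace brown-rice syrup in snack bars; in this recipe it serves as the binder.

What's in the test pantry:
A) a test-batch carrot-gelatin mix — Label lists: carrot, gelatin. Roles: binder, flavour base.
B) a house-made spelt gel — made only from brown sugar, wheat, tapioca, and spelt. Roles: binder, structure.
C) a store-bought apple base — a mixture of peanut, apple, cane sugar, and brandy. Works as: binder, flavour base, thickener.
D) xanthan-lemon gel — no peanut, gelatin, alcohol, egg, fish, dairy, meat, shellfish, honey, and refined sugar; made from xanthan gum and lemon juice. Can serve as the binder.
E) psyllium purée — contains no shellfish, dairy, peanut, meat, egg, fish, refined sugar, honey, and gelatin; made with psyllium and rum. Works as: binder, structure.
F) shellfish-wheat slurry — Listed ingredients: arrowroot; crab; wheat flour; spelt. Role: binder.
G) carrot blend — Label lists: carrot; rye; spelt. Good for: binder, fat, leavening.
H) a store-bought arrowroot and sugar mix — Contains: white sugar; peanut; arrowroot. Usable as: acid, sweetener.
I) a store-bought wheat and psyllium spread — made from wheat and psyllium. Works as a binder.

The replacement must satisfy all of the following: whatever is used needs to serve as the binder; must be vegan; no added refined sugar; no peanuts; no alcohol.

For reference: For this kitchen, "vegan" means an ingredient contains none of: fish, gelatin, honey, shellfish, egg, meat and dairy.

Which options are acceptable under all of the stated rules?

D, G, I

A: has gelatin, so not vegan — no
B: has brown sugar, so not no-added-sugar — reject
C: has cane sugar, so not no-added-sugar; has peanut, so not peanut-free (and 1 more) — out
D: no alcohol, no refined sugar — OK
E: has rum, so not alcohol-free — reject
F: has crab, so not vegan — out
G: only rye, spelt and carrot; none excluded — keep
H: not usable as a binder; has white sugar, so not no-added-sugar (and 1 more) — no
I: works as a binder, vegan, no refined sugar — OK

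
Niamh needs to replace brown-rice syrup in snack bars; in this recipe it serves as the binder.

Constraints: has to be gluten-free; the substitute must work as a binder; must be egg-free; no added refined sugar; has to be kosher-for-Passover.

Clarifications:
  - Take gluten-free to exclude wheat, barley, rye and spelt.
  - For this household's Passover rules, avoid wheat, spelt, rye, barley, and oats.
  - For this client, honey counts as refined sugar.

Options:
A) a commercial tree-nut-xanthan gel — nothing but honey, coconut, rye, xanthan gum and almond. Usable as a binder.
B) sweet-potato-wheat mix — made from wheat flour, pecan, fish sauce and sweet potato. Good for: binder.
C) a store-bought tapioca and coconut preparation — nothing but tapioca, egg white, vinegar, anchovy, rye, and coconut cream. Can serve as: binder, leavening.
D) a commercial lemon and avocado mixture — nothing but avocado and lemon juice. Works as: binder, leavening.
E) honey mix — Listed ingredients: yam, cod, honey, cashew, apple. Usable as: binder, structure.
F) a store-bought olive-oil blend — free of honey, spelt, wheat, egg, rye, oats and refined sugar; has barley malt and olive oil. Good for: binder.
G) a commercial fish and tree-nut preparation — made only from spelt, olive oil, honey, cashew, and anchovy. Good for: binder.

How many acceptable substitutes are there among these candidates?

1

A: has rye, so not gluten-free; has rye, so not kosher-for-Passover (and 1 more) — out
B: has wheat flour, so not gluten-free; has wheat flour, so not kosher-for-Passover — out
C: has rye, so not gluten-free; has rye, so not kosher-for-Passover (and 1 more) — out
D: kosher-for-Passover, no-added-sugar — OK
E: has honey, so not no-added-sugar — no
F: has barley malt, so not gluten-free; has barley malt, so not kosher-for-Passover — no
G: has spelt, so not gluten-free; has spelt, so not kosher-for-Passover (and 1 more) — no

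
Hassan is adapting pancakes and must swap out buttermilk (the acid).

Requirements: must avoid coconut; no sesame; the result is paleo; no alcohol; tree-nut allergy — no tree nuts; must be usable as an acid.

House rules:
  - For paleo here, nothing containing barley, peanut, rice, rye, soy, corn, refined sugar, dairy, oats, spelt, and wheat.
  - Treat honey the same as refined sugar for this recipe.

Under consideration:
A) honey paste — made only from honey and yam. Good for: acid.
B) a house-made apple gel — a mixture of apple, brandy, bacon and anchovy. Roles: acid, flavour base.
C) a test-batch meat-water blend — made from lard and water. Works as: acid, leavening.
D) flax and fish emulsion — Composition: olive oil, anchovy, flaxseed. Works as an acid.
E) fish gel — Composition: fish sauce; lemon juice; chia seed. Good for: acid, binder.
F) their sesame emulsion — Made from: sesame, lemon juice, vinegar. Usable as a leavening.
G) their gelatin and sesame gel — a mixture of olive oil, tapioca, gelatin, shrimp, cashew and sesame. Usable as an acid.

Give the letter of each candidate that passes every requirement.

C, D, E

A: has honey, so not paleo — out
B: has brandy, so not alcohol-free — reject
C: nothing on the exclusion list — keep
D: only anchovy, olive oil, and flaxseed; none excluded — OK
E: only fish sauce, chia seed, and lemon juice; none excluded — OK
F: not usable as an acid; has sesame, so not sesame-free — out
G: has sesame, so not sesame-free; has cashew, so not tree-nut-free — out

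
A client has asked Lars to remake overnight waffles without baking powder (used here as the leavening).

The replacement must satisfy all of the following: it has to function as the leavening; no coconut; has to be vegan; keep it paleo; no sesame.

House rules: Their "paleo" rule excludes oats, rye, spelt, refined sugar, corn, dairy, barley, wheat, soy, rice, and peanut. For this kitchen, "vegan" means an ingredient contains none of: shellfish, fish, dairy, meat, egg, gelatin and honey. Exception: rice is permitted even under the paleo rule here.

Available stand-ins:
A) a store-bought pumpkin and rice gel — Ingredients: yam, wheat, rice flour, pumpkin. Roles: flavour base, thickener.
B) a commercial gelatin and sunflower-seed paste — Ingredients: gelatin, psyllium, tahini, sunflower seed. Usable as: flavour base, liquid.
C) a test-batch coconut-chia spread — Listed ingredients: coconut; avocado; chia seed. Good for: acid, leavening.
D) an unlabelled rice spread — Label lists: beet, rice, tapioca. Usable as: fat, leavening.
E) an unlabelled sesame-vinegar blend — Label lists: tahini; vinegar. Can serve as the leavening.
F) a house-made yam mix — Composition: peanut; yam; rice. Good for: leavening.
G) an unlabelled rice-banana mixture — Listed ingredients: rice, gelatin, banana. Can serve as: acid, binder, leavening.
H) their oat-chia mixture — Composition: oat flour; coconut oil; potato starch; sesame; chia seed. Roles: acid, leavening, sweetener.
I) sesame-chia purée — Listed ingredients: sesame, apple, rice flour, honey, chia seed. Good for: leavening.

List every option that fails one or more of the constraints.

A, B, C, E, F, G, H, I

A: not usable as a leavening; has wheat, so not paleo — reject
B: not usable as a leavening; has gelatin, so not vegan (and 1 more) — no
C: has coconut, so not coconut-free — no
D: rice is permitted under the paleo carve-out; nothing else excluded — keep
E: has tahini, so not sesame-free — no
F: has peanut, so not paleo — reject
G: has gelatin, so not vegan — out
H: has oat flour, so not paleo; has coconut oil, so not coconut-free (and 1 more) — reject
I: has honey, so not vegan; has sesame, so not sesame-free — reject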